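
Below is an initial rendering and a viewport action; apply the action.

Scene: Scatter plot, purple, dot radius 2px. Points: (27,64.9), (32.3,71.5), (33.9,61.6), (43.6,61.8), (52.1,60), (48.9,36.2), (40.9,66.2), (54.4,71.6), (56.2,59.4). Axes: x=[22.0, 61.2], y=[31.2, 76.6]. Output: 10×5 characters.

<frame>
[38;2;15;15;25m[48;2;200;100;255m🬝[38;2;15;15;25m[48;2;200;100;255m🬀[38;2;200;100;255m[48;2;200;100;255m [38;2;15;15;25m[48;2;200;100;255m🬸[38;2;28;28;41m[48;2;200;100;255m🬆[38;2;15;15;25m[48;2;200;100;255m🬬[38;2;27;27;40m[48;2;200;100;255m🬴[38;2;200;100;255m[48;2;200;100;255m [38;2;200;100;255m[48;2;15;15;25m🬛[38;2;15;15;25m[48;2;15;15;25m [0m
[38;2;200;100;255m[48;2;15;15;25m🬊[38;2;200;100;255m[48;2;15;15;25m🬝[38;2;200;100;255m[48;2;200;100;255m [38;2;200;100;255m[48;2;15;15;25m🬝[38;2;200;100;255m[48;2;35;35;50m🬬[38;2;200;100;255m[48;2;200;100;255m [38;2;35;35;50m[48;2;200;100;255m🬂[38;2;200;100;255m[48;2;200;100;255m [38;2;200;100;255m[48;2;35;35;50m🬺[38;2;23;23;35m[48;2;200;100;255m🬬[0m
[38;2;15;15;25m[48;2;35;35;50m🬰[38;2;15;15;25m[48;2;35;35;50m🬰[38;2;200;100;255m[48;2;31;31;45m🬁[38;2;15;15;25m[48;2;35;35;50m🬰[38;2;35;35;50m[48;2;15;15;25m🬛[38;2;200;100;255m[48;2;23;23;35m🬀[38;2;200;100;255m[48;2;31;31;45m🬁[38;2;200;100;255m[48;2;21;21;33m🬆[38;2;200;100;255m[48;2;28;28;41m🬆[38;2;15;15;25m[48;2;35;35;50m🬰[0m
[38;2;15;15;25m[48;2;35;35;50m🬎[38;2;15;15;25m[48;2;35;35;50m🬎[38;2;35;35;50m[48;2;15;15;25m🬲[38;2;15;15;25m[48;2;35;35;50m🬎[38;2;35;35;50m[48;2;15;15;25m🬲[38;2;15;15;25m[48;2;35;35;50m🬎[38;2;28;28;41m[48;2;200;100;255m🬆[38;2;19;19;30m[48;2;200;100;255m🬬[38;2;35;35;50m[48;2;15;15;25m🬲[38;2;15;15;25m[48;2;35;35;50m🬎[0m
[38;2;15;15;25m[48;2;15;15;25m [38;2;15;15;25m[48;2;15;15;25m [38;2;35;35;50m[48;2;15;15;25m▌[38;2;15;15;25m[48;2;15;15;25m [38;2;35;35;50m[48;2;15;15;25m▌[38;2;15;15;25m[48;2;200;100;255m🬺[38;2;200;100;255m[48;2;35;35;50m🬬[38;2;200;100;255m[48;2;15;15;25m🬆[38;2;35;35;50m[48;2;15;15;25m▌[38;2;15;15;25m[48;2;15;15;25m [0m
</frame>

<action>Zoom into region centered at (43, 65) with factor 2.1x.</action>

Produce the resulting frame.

<frame>
[38;2;15;15;25m[48;2;15;15;25m [38;2;15;15;25m[48;2;15;15;25m [38;2;35;35;50m[48;2;15;15;25m▌[38;2;15;15;25m[48;2;15;15;25m [38;2;35;35;50m[48;2;15;15;25m▌[38;2;15;15;25m[48;2;15;15;25m [38;2;35;35;50m[48;2;15;15;25m▌[38;2;15;15;25m[48;2;15;15;25m [38;2;35;35;50m[48;2;15;15;25m▌[38;2;15;15;25m[48;2;15;15;25m [0m
[38;2;35;35;50m[48;2;15;15;25m🬂[38;2;35;35;50m[48;2;15;15;25m🬂[38;2;35;35;50m[48;2;15;15;25m🬕[38;2;28;28;41m[48;2;200;100;255m🬆[38;2;27;27;40m[48;2;200;100;255m🬬[38;2;35;35;50m[48;2;15;15;25m🬂[38;2;35;35;50m[48;2;15;15;25m🬕[38;2;35;35;50m[48;2;15;15;25m🬂[38;2;35;35;50m[48;2;15;15;25m🬕[38;2;35;35;50m[48;2;15;15;25m🬂[0m
[38;2;21;21;33m[48;2;200;100;255m🬊[38;2;15;15;25m[48;2;35;35;50m🬰[38;2;200;100;255m[48;2;31;31;45m🬁[38;2;200;100;255m[48;2;15;15;25m🬬[38;2;200;100;255m[48;2;35;35;50m🬥[38;2;21;21;33m[48;2;200;100;255m🬊[38;2;35;35;50m[48;2;15;15;25m🬛[38;2;15;15;25m[48;2;35;35;50m🬰[38;2;35;35;50m[48;2;15;15;25m🬛[38;2;23;23;35m[48;2;200;100;255m🬬[0m
[38;2;200;100;255m[48;2;35;35;50m🬝[38;2;200;100;255m[48;2;23;23;35m🬀[38;2;35;35;50m[48;2;15;15;25m🬲[38;2;15;15;25m[48;2;35;35;50m🬎[38;2;200;100;255m[48;2;35;35;50m🬊[38;2;200;100;255m[48;2;35;35;50m🬝[38;2;200;100;255m[48;2;27;27;40m🬀[38;2;15;15;25m[48;2;35;35;50m🬎[38;2;35;35;50m[48;2;200;100;255m🬐[38;2;200;100;255m[48;2;200;100;255m [0m
[38;2;15;15;25m[48;2;15;15;25m [38;2;15;15;25m[48;2;15;15;25m [38;2;35;35;50m[48;2;15;15;25m▌[38;2;15;15;25m[48;2;15;15;25m [38;2;35;35;50m[48;2;15;15;25m▌[38;2;15;15;25m[48;2;15;15;25m [38;2;35;35;50m[48;2;15;15;25m▌[38;2;15;15;25m[48;2;15;15;25m [38;2;35;35;50m[48;2;15;15;25m▌[38;2;200;100;255m[48;2;15;15;25m🬀[0m
</frame>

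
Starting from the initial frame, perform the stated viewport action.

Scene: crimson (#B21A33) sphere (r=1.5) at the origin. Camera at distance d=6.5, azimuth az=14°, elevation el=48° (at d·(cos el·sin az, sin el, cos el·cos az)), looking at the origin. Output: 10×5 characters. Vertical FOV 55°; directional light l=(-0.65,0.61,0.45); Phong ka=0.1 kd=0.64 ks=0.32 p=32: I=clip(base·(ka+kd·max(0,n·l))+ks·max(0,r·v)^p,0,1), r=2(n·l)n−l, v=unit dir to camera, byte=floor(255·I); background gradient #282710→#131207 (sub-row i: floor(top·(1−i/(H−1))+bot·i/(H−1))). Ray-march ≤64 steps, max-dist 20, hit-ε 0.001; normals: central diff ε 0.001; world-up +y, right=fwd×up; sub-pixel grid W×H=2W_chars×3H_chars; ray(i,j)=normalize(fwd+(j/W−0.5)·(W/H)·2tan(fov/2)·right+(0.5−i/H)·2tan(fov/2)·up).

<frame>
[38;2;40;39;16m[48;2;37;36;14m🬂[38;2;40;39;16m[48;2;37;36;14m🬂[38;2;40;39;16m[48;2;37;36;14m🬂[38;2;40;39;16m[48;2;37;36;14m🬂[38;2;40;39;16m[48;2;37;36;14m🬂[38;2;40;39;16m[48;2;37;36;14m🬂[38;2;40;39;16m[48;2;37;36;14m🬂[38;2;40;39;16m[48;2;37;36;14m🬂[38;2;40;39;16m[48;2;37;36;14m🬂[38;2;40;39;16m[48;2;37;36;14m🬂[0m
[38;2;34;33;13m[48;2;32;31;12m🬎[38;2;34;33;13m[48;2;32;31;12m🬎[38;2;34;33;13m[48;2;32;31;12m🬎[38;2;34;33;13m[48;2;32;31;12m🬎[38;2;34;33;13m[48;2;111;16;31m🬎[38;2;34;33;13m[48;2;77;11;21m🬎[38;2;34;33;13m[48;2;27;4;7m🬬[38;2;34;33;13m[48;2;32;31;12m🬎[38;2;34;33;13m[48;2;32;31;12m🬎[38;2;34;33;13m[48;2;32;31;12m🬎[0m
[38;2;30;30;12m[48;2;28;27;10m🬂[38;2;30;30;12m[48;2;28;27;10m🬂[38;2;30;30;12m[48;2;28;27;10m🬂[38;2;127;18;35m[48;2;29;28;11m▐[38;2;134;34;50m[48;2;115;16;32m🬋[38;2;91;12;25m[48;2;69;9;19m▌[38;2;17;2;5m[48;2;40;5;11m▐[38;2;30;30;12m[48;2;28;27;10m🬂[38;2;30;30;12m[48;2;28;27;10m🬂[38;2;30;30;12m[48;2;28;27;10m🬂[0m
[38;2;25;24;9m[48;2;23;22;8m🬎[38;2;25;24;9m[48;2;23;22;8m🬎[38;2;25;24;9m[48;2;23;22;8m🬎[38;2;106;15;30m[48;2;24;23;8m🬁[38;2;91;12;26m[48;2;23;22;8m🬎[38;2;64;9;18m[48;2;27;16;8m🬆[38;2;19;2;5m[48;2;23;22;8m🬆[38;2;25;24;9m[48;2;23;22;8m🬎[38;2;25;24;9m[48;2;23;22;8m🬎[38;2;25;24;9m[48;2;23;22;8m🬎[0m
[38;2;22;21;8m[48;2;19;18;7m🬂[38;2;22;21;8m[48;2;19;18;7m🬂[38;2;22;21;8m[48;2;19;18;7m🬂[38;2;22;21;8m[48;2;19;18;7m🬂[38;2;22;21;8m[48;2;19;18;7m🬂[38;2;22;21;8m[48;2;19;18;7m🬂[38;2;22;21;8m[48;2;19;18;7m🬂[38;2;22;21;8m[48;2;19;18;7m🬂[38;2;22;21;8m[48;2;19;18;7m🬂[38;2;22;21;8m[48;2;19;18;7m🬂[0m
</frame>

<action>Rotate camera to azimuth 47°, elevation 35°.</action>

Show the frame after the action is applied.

<frame>
[38;2;40;39;16m[48;2;37;36;14m🬂[38;2;40;39;16m[48;2;37;36;14m🬂[38;2;40;39;16m[48;2;37;36;14m🬂[38;2;40;39;16m[48;2;37;36;14m🬂[38;2;40;39;16m[48;2;37;36;14m🬂[38;2;40;39;16m[48;2;37;36;14m🬂[38;2;40;39;16m[48;2;37;36;14m🬂[38;2;40;39;16m[48;2;37;36;14m🬂[38;2;40;39;16m[48;2;37;36;14m🬂[38;2;40;39;16m[48;2;37;36;14m🬂[0m
[38;2;34;33;13m[48;2;32;31;12m🬎[38;2;34;33;13m[48;2;32;31;12m🬎[38;2;34;33;13m[48;2;32;31;12m🬎[38;2;34;33;13m[48;2;32;31;12m🬎[38;2;34;33;13m[48;2;110;15;31m🬎[38;2;34;33;13m[48;2;67;9;19m🬎[38;2;34;33;13m[48;2;29;4;8m🬬[38;2;34;33;13m[48;2;32;31;12m🬎[38;2;34;33;13m[48;2;32;31;12m🬎[38;2;34;33;13m[48;2;32;31;12m🬎[0m
[38;2;30;30;12m[48;2;28;27;10m🬂[38;2;30;30;12m[48;2;28;27;10m🬂[38;2;30;30;12m[48;2;28;27;10m🬂[38;2;109;15;31m[48;2;29;28;11m▐[38;2;162;72;86m[48;2;74;11;21m🬀[38;2;51;7;14m[48;2;26;3;7m🬆[38;2;18;2;5m[48;2;17;2;5m🬀[38;2;30;30;12m[48;2;28;27;10m🬂[38;2;30;30;12m[48;2;28;27;10m🬂[38;2;30;30;12m[48;2;28;27;10m🬂[0m
[38;2;25;24;9m[48;2;23;22;8m🬎[38;2;25;24;9m[48;2;23;22;8m🬎[38;2;25;24;9m[48;2;23;22;8m🬎[38;2;71;10;20m[48;2;24;23;8m🬁[38;2;45;6;12m[48;2;23;12;7m🬂[38;2;17;2;5m[48;2;23;22;8m🬎[38;2;17;2;5m[48;2;23;22;8m🬆[38;2;25;24;9m[48;2;23;22;8m🬎[38;2;25;24;9m[48;2;23;22;8m🬎[38;2;25;24;9m[48;2;23;22;8m🬎[0m
[38;2;22;21;8m[48;2;19;18;7m🬂[38;2;22;21;8m[48;2;19;18;7m🬂[38;2;22;21;8m[48;2;19;18;7m🬂[38;2;22;21;8m[48;2;19;18;7m🬂[38;2;22;21;8m[48;2;19;18;7m🬂[38;2;22;21;8m[48;2;19;18;7m🬂[38;2;22;21;8m[48;2;19;18;7m🬂[38;2;22;21;8m[48;2;19;18;7m🬂[38;2;22;21;8m[48;2;19;18;7m🬂[38;2;22;21;8m[48;2;19;18;7m🬂[0m
</frame>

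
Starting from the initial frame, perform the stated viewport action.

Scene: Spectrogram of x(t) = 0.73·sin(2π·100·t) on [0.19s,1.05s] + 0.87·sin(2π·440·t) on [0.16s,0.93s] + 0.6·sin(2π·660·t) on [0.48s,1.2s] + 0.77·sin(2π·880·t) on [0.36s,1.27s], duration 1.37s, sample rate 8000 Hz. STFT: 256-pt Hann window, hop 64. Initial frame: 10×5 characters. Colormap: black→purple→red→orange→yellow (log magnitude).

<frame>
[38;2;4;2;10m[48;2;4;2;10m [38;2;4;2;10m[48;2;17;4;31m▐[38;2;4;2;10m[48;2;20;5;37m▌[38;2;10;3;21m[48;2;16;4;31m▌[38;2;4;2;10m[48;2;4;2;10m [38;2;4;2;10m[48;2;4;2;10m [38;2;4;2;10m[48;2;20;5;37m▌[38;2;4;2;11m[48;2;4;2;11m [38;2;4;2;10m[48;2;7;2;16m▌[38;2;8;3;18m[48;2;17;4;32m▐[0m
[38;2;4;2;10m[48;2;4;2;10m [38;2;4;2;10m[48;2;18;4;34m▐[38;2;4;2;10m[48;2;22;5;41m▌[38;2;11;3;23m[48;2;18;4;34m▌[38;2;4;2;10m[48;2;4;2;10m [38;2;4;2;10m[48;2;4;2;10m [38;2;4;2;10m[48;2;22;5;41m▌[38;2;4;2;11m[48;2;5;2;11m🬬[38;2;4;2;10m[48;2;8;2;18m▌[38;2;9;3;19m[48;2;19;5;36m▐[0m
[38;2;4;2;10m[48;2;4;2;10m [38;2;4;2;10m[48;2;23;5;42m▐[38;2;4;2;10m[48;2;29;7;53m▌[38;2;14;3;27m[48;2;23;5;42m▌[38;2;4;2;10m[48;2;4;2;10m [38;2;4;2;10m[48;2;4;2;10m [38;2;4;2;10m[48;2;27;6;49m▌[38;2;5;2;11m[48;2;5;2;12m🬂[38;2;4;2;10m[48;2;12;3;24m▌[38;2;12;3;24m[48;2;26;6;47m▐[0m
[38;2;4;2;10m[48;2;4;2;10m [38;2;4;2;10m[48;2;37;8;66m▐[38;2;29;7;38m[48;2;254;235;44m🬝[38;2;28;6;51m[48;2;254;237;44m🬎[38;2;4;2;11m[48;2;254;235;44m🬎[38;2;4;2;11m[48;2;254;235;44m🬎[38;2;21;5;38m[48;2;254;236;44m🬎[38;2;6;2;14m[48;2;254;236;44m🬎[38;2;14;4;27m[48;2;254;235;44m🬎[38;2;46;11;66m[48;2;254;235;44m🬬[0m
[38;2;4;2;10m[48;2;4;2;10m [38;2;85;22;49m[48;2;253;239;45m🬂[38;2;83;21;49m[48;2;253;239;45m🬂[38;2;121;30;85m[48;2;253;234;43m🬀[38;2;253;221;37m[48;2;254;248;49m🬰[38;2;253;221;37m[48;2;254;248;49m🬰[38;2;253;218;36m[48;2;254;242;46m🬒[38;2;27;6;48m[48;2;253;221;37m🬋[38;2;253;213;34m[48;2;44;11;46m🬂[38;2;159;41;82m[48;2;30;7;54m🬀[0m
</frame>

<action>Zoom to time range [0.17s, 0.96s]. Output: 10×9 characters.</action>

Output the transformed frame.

<frame>
[38;2;4;2;10m[48;2;4;2;10m [38;2;4;2;10m[48;2;4;2;10m [38;2;9;3;19m[48;2;19;5;36m▐[38;2;4;2;10m[48;2;13;3;25m▌[38;2;16;4;30m[48;2;4;2;10m▌[38;2;4;2;10m[48;2;4;2;10m [38;2;4;2;10m[48;2;4;2;10m [38;2;4;2;10m[48;2;4;2;10m [38;2;4;2;10m[48;2;4;2;10m [38;2;4;2;10m[48;2;21;5;38m▌[0m
[38;2;4;2;11m[48;2;4;2;10m▌[38;2;4;2;10m[48;2;4;2;10m [38;2;9;3;19m[48;2;20;5;37m▐[38;2;4;2;10m[48;2;13;3;25m▌[38;2;4;2;10m[48;2;16;4;31m▐[38;2;4;2;10m[48;2;4;2;10m [38;2;4;2;10m[48;2;4;2;10m [38;2;4;2;10m[48;2;4;2;10m [38;2;4;2;10m[48;2;4;2;10m [38;2;4;2;10m[48;2;21;5;39m▌[0m
[38;2;4;2;11m[48;2;4;2;10m▌[38;2;4;2;10m[48;2;4;2;10m [38;2;10;3;20m[48;2;21;5;39m▐[38;2;4;2;10m[48;2;14;4;26m▌[38;2;4;2;10m[48;2;17;4;32m▐[38;2;4;2;10m[48;2;4;2;10m [38;2;4;2;10m[48;2;4;2;10m [38;2;4;2;10m[48;2;4;2;10m [38;2;4;2;10m[48;2;4;2;10m [38;2;4;2;10m[48;2;22;5;41m▌[0m
[38;2;4;2;11m[48;2;4;2;10m▌[38;2;4;2;10m[48;2;4;2;10m [38;2;10;3;21m[48;2;24;5;43m▐[38;2;4;2;10m[48;2;15;4;29m▌[38;2;4;2;10m[48;2;19;5;35m▐[38;2;4;2;10m[48;2;4;2;10m [38;2;4;2;10m[48;2;4;2;10m [38;2;4;2;10m[48;2;4;2;10m [38;2;4;2;10m[48;2;4;2;10m [38;2;4;2;10m[48;2;24;6;44m▌[0m
[38;2;4;2;10m[48;2;5;2;11m▐[38;2;4;2;10m[48;2;4;2;10m [38;2;13;3;24m[48;2;28;6;50m▐[38;2;4;2;10m[48;2;17;4;32m▌[38;2;4;2;10m[48;2;22;5;40m▐[38;2;4;2;10m[48;2;4;2;10m [38;2;4;2;10m[48;2;4;2;10m [38;2;4;2;10m[48;2;4;2;10m [38;2;4;2;10m[48;2;4;2;10m [38;2;4;2;10m[48;2;27;6;49m▌[0m
[38;2;4;2;10m[48;2;5;2;12m▐[38;2;4;2;10m[48;2;4;2;10m [38;2;17;4;31m[48;2;36;8;65m▐[38;2;4;2;10m[48;2;21;5;39m▌[38;2;4;2;10m[48;2;27;6;49m▐[38;2;4;2;10m[48;2;4;2;10m [38;2;4;2;10m[48;2;4;2;10m [38;2;4;2;10m[48;2;4;2;10m [38;2;4;2;10m[48;2;4;2;10m [38;2;4;2;10m[48;2;32;7;58m▌[0m
[38;2;4;2;10m[48;2;7;2;15m▐[38;2;4;2;10m[48;2;4;2;10m [38;2;53;12;70m[48;2;251;185;23m🬎[38;2;17;4;32m[48;2;252;194;27m🬎[38;2;20;5;38m[48;2;252;193;26m🬎[38;2;5;2;11m[48;2;252;192;26m🬎[38;2;5;2;11m[48;2;252;192;26m🬎[38;2;5;2;11m[48;2;252;192;26m🬎[38;2;5;2;11m[48;2;252;192;26m🬎[38;2;23;5;42m[48;2;252;194;27m🬎[0m
[38;2;8;2;18m[48;2;252;194;27m🬎[38;2;5;2;11m[48;2;252;194;27m🬎[38;2;252;204;31m[48;2;64;15;73m🬰[38;2;241;181;44m[48;2;6;2;14m🬸[38;2;254;236;44m[48;2;252;204;31m🬂[38;2;254;235;44m[48;2;252;203;30m🬂[38;2;254;235;44m[48;2;252;203;30m🬂[38;2;254;235;44m[48;2;252;203;30m🬂[38;2;254;235;44m[48;2;252;203;30m🬂[38;2;254;237;44m[48;2;252;204;31m🬂[0m
[38;2;253;239;45m[48;2;145;48;74m🬰[38;2;253;239;45m[48;2;77;18;88m🬰[38;2;253;239;45m[48;2;80;19;87m🬰[38;2;253;239;45m[48;2;77;18;88m🬰[38;2;253;239;45m[48;2;80;19;87m🬰[38;2;253;239;45m[48;2;77;18;88m🬰[38;2;253;239;45m[48;2;77;18;88m🬰[38;2;253;239;45m[48;2;77;18;88m🬰[38;2;253;239;45m[48;2;77;18;88m🬰[38;2;253;239;45m[48;2;96;23;86m🬰[0m
</frame>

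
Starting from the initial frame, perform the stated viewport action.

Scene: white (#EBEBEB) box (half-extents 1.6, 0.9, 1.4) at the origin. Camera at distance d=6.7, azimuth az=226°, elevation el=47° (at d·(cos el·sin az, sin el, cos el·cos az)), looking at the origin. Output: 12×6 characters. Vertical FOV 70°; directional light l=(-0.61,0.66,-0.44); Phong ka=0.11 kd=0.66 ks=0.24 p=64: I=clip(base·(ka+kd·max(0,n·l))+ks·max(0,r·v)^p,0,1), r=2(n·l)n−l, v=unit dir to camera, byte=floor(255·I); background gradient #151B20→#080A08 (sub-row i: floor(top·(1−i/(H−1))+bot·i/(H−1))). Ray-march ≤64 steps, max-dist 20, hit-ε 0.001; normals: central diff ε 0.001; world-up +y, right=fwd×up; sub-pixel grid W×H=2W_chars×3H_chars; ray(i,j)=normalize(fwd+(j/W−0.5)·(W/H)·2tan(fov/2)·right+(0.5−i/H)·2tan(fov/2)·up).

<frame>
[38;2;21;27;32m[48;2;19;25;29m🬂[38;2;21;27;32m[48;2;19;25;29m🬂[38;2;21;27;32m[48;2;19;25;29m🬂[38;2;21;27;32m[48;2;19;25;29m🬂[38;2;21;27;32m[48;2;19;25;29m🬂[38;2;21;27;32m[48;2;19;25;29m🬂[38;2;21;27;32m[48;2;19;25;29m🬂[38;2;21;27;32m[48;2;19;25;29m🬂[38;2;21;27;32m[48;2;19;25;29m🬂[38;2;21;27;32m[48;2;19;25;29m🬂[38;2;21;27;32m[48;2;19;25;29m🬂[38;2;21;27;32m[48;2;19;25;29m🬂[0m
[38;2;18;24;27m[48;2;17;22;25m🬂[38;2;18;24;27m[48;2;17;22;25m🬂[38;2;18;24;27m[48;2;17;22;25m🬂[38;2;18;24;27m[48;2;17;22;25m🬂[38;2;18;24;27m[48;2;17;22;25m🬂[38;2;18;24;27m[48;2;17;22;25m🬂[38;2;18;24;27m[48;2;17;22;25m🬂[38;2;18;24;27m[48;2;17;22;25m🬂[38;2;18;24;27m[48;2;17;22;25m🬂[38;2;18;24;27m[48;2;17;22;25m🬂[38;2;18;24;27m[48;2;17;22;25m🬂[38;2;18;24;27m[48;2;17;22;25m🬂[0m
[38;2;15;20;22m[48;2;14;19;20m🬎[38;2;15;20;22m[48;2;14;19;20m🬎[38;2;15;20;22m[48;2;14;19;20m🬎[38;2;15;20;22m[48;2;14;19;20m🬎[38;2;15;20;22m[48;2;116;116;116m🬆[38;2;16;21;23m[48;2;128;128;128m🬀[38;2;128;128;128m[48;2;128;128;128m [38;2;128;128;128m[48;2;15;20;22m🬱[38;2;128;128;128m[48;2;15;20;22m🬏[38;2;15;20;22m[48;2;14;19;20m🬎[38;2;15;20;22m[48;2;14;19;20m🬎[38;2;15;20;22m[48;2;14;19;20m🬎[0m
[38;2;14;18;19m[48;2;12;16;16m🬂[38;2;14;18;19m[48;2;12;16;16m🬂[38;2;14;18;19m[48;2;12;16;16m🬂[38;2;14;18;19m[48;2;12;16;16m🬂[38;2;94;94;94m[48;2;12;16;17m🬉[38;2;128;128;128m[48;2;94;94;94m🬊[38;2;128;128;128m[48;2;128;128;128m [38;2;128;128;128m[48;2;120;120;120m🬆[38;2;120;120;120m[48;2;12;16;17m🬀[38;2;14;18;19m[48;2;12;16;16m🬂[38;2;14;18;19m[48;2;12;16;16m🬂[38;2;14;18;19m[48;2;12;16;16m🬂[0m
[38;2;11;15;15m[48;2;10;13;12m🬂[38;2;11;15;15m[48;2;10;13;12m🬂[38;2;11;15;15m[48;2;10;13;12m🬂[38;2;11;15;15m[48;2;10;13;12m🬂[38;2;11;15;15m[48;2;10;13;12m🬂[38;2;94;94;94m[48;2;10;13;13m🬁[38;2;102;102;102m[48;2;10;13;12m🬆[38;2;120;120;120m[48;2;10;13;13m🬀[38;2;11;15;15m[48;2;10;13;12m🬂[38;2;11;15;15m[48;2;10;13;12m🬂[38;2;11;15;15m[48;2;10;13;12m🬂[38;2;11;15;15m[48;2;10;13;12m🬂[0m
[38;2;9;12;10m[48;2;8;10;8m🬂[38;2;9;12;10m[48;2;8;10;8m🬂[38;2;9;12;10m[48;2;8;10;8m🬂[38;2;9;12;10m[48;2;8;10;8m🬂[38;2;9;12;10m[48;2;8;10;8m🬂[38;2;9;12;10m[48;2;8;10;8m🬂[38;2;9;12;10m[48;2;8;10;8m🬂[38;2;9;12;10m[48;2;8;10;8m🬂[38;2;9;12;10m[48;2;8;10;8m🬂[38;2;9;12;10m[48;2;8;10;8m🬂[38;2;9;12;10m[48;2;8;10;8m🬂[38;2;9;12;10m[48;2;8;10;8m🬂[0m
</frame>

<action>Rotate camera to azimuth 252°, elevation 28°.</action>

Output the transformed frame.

<frame>
[38;2;21;27;32m[48;2;19;25;29m🬂[38;2;21;27;32m[48;2;19;25;29m🬂[38;2;21;27;32m[48;2;19;25;29m🬂[38;2;21;27;32m[48;2;19;25;29m🬂[38;2;21;27;32m[48;2;19;25;29m🬂[38;2;21;27;32m[48;2;19;25;29m🬂[38;2;21;27;32m[48;2;19;25;29m🬂[38;2;21;27;32m[48;2;19;25;29m🬂[38;2;21;27;32m[48;2;19;25;29m🬂[38;2;21;27;32m[48;2;19;25;29m🬂[38;2;21;27;32m[48;2;19;25;29m🬂[38;2;21;27;32m[48;2;19;25;29m🬂[0m
[38;2;18;24;27m[48;2;17;22;25m🬂[38;2;18;24;27m[48;2;17;22;25m🬂[38;2;18;24;27m[48;2;17;22;25m🬂[38;2;18;24;27m[48;2;17;22;25m🬂[38;2;18;24;27m[48;2;17;22;25m🬂[38;2;18;24;27m[48;2;17;22;25m🬂[38;2;18;24;27m[48;2;17;22;25m🬂[38;2;18;24;27m[48;2;17;22;25m🬂[38;2;18;24;27m[48;2;17;22;25m🬂[38;2;18;24;27m[48;2;17;22;25m🬂[38;2;18;24;27m[48;2;17;22;25m🬂[38;2;18;24;27m[48;2;17;22;25m🬂[0m
[38;2;15;20;22m[48;2;14;19;20m🬎[38;2;15;20;22m[48;2;14;19;20m🬎[38;2;15;20;22m[48;2;14;19;20m🬎[38;2;15;20;22m[48;2;14;19;20m🬎[38;2;128;128;128m[48;2;15;20;21m🬇[38;2;16;21;23m[48;2;128;128;128m🬂[38;2;16;21;23m[48;2;128;128;128m🬂[38;2;128;128;128m[48;2;15;20;22m🬱[38;2;15;20;22m[48;2;14;19;20m🬎[38;2;15;20;22m[48;2;14;19;20m🬎[38;2;15;20;22m[48;2;14;19;20m🬎[38;2;15;20;22m[48;2;14;19;20m🬎[0m
[38;2;14;18;19m[48;2;12;16;16m🬂[38;2;14;18;19m[48;2;12;16;16m🬂[38;2;14;18;19m[48;2;12;16;16m🬂[38;2;14;18;19m[48;2;12;16;16m🬂[38;2;14;18;19m[48;2;12;16;16m🬂[38;2;128;128;128m[48;2;120;120;120m🬂[38;2;120;120;120m[48;2;120;120;120m [38;2;120;120;120m[48;2;120;120;120m [38;2;120;120;120m[48;2;12;16;17m🬄[38;2;14;18;19m[48;2;12;16;16m🬂[38;2;14;18;19m[48;2;12;16;16m🬂[38;2;14;18;19m[48;2;12;16;16m🬂[0m
[38;2;11;15;15m[48;2;10;13;12m🬂[38;2;11;15;15m[48;2;10;13;12m🬂[38;2;11;15;15m[48;2;10;13;12m🬂[38;2;11;15;15m[48;2;10;13;12m🬂[38;2;11;15;15m[48;2;10;13;12m🬂[38;2;124;124;124m[48;2;10;13;12m🬆[38;2;120;120;120m[48;2;10;13;12m🬂[38;2;120;120;120m[48;2;10;13;13m🬀[38;2;11;15;15m[48;2;10;13;12m🬂[38;2;11;15;15m[48;2;10;13;12m🬂[38;2;11;15;15m[48;2;10;13;12m🬂[38;2;11;15;15m[48;2;10;13;12m🬂[0m
[38;2;9;12;10m[48;2;8;10;8m🬂[38;2;9;12;10m[48;2;8;10;8m🬂[38;2;9;12;10m[48;2;8;10;8m🬂[38;2;9;12;10m[48;2;8;10;8m🬂[38;2;9;12;10m[48;2;8;10;8m🬂[38;2;9;12;10m[48;2;8;10;8m🬂[38;2;9;12;10m[48;2;8;10;8m🬂[38;2;9;12;10m[48;2;8;10;8m🬂[38;2;9;12;10m[48;2;8;10;8m🬂[38;2;9;12;10m[48;2;8;10;8m🬂[38;2;9;12;10m[48;2;8;10;8m🬂[38;2;9;12;10m[48;2;8;10;8m🬂[0m
</frame>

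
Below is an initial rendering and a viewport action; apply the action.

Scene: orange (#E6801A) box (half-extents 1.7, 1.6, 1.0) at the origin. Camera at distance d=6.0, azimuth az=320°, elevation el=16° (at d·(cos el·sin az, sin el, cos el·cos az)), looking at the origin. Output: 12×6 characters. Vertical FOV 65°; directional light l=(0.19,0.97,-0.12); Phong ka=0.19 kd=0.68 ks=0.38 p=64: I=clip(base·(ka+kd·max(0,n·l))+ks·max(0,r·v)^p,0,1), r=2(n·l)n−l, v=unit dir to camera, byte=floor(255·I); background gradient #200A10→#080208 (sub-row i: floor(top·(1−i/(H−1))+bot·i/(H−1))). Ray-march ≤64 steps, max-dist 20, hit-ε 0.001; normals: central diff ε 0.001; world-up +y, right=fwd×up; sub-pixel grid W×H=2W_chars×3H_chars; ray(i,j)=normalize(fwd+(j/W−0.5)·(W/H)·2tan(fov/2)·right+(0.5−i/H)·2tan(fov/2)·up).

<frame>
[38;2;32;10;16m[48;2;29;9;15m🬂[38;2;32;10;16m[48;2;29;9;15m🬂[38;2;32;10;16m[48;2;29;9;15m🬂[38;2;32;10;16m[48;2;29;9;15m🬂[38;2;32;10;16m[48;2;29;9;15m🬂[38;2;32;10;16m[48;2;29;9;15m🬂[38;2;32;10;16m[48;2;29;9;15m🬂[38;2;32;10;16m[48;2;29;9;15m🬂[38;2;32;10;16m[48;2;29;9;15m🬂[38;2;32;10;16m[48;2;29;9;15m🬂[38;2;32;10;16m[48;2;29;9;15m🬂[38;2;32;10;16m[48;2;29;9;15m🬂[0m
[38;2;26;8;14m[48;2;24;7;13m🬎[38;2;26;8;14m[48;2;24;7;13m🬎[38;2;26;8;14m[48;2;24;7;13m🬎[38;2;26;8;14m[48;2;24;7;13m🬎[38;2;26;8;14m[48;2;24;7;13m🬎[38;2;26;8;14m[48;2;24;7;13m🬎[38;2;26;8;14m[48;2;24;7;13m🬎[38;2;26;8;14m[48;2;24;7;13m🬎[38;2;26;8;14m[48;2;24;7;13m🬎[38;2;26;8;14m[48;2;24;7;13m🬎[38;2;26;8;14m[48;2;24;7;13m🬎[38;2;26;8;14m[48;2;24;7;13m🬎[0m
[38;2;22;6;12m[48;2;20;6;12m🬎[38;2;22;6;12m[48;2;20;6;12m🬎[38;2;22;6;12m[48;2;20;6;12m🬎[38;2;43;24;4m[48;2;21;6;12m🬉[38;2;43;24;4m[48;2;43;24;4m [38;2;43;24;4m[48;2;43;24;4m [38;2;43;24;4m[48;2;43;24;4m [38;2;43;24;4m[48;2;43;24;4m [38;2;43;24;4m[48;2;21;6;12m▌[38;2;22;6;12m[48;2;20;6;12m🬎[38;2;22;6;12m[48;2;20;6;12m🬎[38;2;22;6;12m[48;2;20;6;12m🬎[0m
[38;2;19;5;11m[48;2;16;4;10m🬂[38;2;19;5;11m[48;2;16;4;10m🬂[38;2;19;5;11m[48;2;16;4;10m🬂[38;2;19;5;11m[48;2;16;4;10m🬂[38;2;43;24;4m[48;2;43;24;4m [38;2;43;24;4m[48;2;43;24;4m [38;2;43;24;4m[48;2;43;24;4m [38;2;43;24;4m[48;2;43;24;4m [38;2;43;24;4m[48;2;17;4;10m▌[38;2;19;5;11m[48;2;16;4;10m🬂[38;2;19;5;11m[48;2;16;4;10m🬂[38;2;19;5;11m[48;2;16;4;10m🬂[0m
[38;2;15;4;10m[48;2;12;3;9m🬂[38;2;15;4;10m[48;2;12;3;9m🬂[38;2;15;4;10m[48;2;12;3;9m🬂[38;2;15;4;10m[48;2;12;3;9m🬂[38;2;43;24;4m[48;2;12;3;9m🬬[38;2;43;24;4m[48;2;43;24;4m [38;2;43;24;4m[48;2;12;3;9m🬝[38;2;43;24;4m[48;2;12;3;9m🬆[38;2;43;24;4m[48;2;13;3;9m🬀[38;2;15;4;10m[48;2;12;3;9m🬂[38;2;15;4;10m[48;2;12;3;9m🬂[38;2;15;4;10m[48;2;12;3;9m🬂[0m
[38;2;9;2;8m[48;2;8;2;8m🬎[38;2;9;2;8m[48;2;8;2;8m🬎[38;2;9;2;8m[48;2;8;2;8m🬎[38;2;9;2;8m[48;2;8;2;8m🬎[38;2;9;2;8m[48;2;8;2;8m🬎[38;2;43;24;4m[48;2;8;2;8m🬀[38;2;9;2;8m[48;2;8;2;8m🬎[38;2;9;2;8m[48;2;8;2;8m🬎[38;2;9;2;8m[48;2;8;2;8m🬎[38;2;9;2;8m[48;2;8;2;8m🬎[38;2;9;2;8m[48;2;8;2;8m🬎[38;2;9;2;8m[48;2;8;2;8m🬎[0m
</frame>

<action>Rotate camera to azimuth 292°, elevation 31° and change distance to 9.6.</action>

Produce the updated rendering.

<frame>
[38;2;32;10;16m[48;2;29;9;15m🬂[38;2;32;10;16m[48;2;29;9;15m🬂[38;2;32;10;16m[48;2;29;9;15m🬂[38;2;32;10;16m[48;2;29;9;15m🬂[38;2;32;10;16m[48;2;29;9;15m🬂[38;2;32;10;16m[48;2;29;9;15m🬂[38;2;32;10;16m[48;2;29;9;15m🬂[38;2;32;10;16m[48;2;29;9;15m🬂[38;2;32;10;16m[48;2;29;9;15m🬂[38;2;32;10;16m[48;2;29;9;15m🬂[38;2;32;10;16m[48;2;29;9;15m🬂[38;2;32;10;16m[48;2;29;9;15m🬂[0m
[38;2;26;8;14m[48;2;24;7;13m🬎[38;2;26;8;14m[48;2;24;7;13m🬎[38;2;26;8;14m[48;2;24;7;13m🬎[38;2;26;8;14m[48;2;24;7;13m🬎[38;2;26;8;14m[48;2;24;7;13m🬎[38;2;26;8;14m[48;2;24;7;13m🬎[38;2;26;8;14m[48;2;24;7;13m🬎[38;2;26;8;14m[48;2;24;7;13m🬎[38;2;26;8;14m[48;2;24;7;13m🬎[38;2;26;8;14m[48;2;24;7;13m🬎[38;2;26;8;14m[48;2;24;7;13m🬎[38;2;26;8;14m[48;2;24;7;13m🬎[0m
[38;2;22;6;12m[48;2;20;6;12m🬎[38;2;22;6;12m[48;2;20;6;12m🬎[38;2;22;6;12m[48;2;20;6;12m🬎[38;2;22;6;12m[48;2;20;6;12m🬎[38;2;22;6;12m[48;2;20;6;12m🬎[38;2;33;15;8m[48;2;195;108;22m🬰[38;2;195;108;22m[48;2;43;24;4m🬝[38;2;43;24;4m[48;2;22;6;12m🬓[38;2;22;6;12m[48;2;20;6;12m🬎[38;2;22;6;12m[48;2;20;6;12m🬎[38;2;22;6;12m[48;2;20;6;12m🬎[38;2;22;6;12m[48;2;20;6;12m🬎[0m
[38;2;19;5;11m[48;2;16;4;10m🬂[38;2;19;5;11m[48;2;16;4;10m🬂[38;2;19;5;11m[48;2;16;4;10m🬂[38;2;19;5;11m[48;2;16;4;10m🬂[38;2;19;5;11m[48;2;16;4;10m🬂[38;2;43;24;4m[48;2;43;24;4m [38;2;43;24;4m[48;2;43;24;4m [38;2;43;24;4m[48;2;17;4;10m🬀[38;2;19;5;11m[48;2;16;4;10m🬂[38;2;19;5;11m[48;2;16;4;10m🬂[38;2;19;5;11m[48;2;16;4;10m🬂[38;2;19;5;11m[48;2;16;4;10m🬂[0m
[38;2;15;4;10m[48;2;12;3;9m🬂[38;2;15;4;10m[48;2;12;3;9m🬂[38;2;15;4;10m[48;2;12;3;9m🬂[38;2;15;4;10m[48;2;12;3;9m🬂[38;2;15;4;10m[48;2;12;3;9m🬂[38;2;43;24;4m[48;2;12;3;9m🬂[38;2;43;24;4m[48;2;13;3;9m🬀[38;2;15;4;10m[48;2;12;3;9m🬂[38;2;15;4;10m[48;2;12;3;9m🬂[38;2;15;4;10m[48;2;12;3;9m🬂[38;2;15;4;10m[48;2;12;3;9m🬂[38;2;15;4;10m[48;2;12;3;9m🬂[0m
[38;2;9;2;8m[48;2;8;2;8m🬎[38;2;9;2;8m[48;2;8;2;8m🬎[38;2;9;2;8m[48;2;8;2;8m🬎[38;2;9;2;8m[48;2;8;2;8m🬎[38;2;9;2;8m[48;2;8;2;8m🬎[38;2;9;2;8m[48;2;8;2;8m🬎[38;2;9;2;8m[48;2;8;2;8m🬎[38;2;9;2;8m[48;2;8;2;8m🬎[38;2;9;2;8m[48;2;8;2;8m🬎[38;2;9;2;8m[48;2;8;2;8m🬎[38;2;9;2;8m[48;2;8;2;8m🬎[38;2;9;2;8m[48;2;8;2;8m🬎[0m
</frame>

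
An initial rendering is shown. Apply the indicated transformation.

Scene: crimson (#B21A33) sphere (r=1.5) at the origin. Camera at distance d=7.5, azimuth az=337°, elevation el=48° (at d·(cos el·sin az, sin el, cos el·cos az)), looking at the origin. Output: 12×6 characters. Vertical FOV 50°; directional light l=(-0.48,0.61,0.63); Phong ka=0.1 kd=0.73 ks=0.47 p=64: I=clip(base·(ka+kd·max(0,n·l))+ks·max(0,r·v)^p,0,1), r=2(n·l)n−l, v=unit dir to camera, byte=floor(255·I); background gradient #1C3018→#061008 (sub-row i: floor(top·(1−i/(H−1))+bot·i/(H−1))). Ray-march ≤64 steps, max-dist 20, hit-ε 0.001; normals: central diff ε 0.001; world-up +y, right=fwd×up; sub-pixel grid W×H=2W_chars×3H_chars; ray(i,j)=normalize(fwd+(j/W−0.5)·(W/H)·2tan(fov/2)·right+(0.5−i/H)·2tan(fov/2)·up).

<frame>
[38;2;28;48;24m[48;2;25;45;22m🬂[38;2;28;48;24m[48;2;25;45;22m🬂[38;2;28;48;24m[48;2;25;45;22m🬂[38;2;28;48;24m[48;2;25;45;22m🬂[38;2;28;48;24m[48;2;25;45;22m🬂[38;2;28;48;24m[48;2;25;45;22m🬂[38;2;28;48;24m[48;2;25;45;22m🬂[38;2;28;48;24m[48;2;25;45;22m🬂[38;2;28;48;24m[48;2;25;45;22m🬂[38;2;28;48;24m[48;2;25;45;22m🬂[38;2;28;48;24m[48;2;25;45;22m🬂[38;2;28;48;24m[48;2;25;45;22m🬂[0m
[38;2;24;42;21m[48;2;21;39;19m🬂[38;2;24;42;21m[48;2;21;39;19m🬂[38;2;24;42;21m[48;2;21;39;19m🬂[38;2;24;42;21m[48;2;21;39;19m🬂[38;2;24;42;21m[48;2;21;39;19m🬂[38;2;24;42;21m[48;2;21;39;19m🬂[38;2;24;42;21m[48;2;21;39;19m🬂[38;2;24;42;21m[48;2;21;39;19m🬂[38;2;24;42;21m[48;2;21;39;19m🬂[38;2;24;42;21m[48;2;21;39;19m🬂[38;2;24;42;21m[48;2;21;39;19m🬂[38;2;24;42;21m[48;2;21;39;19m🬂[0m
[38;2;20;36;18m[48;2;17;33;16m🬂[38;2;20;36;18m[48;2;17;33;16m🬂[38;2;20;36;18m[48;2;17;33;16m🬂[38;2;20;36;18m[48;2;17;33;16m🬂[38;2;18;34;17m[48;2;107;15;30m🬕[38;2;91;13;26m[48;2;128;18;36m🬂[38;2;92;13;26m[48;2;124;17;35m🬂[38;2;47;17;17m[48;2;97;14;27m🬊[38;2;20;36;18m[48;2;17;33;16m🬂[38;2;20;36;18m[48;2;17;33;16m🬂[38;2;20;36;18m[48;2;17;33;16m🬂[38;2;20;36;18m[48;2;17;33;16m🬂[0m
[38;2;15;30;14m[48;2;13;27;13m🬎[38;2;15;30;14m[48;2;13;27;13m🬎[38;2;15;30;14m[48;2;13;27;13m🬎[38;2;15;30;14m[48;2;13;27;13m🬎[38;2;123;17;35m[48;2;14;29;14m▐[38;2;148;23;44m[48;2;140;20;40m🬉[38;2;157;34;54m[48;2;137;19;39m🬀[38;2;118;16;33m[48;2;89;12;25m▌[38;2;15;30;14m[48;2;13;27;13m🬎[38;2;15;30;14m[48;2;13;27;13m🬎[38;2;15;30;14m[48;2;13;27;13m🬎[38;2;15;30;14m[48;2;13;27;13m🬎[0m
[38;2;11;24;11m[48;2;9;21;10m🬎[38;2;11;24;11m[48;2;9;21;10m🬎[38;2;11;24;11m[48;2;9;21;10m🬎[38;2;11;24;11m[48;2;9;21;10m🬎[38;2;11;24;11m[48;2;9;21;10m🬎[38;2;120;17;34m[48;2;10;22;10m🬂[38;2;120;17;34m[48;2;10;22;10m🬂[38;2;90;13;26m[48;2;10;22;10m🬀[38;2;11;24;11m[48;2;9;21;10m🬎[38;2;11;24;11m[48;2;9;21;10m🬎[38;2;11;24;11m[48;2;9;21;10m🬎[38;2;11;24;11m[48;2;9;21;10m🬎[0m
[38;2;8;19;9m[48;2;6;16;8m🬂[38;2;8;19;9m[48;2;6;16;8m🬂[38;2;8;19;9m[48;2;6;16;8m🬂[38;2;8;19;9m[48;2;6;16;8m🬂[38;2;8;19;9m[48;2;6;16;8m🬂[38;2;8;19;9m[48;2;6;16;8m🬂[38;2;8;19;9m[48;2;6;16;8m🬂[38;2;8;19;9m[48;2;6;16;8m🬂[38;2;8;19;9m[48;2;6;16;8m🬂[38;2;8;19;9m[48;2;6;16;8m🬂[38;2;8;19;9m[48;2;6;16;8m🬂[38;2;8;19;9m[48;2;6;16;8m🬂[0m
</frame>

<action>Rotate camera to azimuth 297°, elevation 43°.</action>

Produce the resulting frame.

<frame>
[38;2;28;48;24m[48;2;25;45;22m🬂[38;2;28;48;24m[48;2;25;45;22m🬂[38;2;28;48;24m[48;2;25;45;22m🬂[38;2;28;48;24m[48;2;25;45;22m🬂[38;2;28;48;24m[48;2;25;45;22m🬂[38;2;28;48;24m[48;2;25;45;22m🬂[38;2;28;48;24m[48;2;25;45;22m🬂[38;2;28;48;24m[48;2;25;45;22m🬂[38;2;28;48;24m[48;2;25;45;22m🬂[38;2;28;48;24m[48;2;25;45;22m🬂[38;2;28;48;24m[48;2;25;45;22m🬂[38;2;28;48;24m[48;2;25;45;22m🬂[0m
[38;2;24;42;21m[48;2;21;39;19m🬂[38;2;24;42;21m[48;2;21;39;19m🬂[38;2;24;42;21m[48;2;21;39;19m🬂[38;2;24;42;21m[48;2;21;39;19m🬂[38;2;24;42;21m[48;2;21;39;19m🬂[38;2;24;42;21m[48;2;21;39;19m🬂[38;2;24;42;21m[48;2;21;39;19m🬂[38;2;24;42;21m[48;2;21;39;19m🬂[38;2;24;42;21m[48;2;21;39;19m🬂[38;2;24;42;21m[48;2;21;39;19m🬂[38;2;24;42;21m[48;2;21;39;19m🬂[38;2;24;42;21m[48;2;21;39;19m🬂[0m
[38;2;20;36;18m[48;2;17;33;16m🬂[38;2;20;36;18m[48;2;17;33;16m🬂[38;2;20;36;18m[48;2;17;33;16m🬂[38;2;20;36;18m[48;2;17;33;16m🬂[38;2;18;34;17m[48;2;62;8;18m🬕[38;2;81;11;23m[48;2;113;16;32m🬆[38;2;107;15;30m[48;2;133;19;37m🬂[38;2;20;36;18m[48;2;124;17;35m🬁[38;2;20;36;18m[48;2;17;33;16m🬂[38;2;20;36;18m[48;2;17;33;16m🬂[38;2;20;36;18m[48;2;17;33;16m🬂[38;2;20;36;18m[48;2;17;33;16m🬂[0m
[38;2;15;30;14m[48;2;13;27;13m🬎[38;2;15;30;14m[48;2;13;27;13m🬎[38;2;15;30;14m[48;2;13;27;13m🬎[38;2;15;30;14m[48;2;13;27;13m🬎[38;2;70;10;19m[48;2;14;29;14m▐[38;2;123;17;35m[48;2;103;14;29m▐[38;2;216;91;111m[48;2;137;20;39m🬁[38;2;140;20;39m[48;2;119;17;34m🬝[38;2;15;30;14m[48;2;13;27;13m🬎[38;2;15;30;14m[48;2;13;27;13m🬎[38;2;15;30;14m[48;2;13;27;13m🬎[38;2;15;30;14m[48;2;13;27;13m🬎[0m
[38;2;11;24;11m[48;2;9;21;10m🬎[38;2;11;24;11m[48;2;9;21;10m🬎[38;2;11;24;11m[48;2;9;21;10m🬎[38;2;11;24;11m[48;2;9;21;10m🬎[38;2;11;24;11m[48;2;9;21;10m🬎[38;2;83;12;23m[48;2;10;22;10m🬂[38;2;114;16;32m[48;2;10;22;10m🬂[38;2;110;16;31m[48;2;10;22;10m🬀[38;2;11;24;11m[48;2;9;21;10m🬎[38;2;11;24;11m[48;2;9;21;10m🬎[38;2;11;24;11m[48;2;9;21;10m🬎[38;2;11;24;11m[48;2;9;21;10m🬎[0m
[38;2;8;19;9m[48;2;6;16;8m🬂[38;2;8;19;9m[48;2;6;16;8m🬂[38;2;8;19;9m[48;2;6;16;8m🬂[38;2;8;19;9m[48;2;6;16;8m🬂[38;2;8;19;9m[48;2;6;16;8m🬂[38;2;8;19;9m[48;2;6;16;8m🬂[38;2;8;19;9m[48;2;6;16;8m🬂[38;2;8;19;9m[48;2;6;16;8m🬂[38;2;8;19;9m[48;2;6;16;8m🬂[38;2;8;19;9m[48;2;6;16;8m🬂[38;2;8;19;9m[48;2;6;16;8m🬂[38;2;8;19;9m[48;2;6;16;8m🬂[0m
</frame>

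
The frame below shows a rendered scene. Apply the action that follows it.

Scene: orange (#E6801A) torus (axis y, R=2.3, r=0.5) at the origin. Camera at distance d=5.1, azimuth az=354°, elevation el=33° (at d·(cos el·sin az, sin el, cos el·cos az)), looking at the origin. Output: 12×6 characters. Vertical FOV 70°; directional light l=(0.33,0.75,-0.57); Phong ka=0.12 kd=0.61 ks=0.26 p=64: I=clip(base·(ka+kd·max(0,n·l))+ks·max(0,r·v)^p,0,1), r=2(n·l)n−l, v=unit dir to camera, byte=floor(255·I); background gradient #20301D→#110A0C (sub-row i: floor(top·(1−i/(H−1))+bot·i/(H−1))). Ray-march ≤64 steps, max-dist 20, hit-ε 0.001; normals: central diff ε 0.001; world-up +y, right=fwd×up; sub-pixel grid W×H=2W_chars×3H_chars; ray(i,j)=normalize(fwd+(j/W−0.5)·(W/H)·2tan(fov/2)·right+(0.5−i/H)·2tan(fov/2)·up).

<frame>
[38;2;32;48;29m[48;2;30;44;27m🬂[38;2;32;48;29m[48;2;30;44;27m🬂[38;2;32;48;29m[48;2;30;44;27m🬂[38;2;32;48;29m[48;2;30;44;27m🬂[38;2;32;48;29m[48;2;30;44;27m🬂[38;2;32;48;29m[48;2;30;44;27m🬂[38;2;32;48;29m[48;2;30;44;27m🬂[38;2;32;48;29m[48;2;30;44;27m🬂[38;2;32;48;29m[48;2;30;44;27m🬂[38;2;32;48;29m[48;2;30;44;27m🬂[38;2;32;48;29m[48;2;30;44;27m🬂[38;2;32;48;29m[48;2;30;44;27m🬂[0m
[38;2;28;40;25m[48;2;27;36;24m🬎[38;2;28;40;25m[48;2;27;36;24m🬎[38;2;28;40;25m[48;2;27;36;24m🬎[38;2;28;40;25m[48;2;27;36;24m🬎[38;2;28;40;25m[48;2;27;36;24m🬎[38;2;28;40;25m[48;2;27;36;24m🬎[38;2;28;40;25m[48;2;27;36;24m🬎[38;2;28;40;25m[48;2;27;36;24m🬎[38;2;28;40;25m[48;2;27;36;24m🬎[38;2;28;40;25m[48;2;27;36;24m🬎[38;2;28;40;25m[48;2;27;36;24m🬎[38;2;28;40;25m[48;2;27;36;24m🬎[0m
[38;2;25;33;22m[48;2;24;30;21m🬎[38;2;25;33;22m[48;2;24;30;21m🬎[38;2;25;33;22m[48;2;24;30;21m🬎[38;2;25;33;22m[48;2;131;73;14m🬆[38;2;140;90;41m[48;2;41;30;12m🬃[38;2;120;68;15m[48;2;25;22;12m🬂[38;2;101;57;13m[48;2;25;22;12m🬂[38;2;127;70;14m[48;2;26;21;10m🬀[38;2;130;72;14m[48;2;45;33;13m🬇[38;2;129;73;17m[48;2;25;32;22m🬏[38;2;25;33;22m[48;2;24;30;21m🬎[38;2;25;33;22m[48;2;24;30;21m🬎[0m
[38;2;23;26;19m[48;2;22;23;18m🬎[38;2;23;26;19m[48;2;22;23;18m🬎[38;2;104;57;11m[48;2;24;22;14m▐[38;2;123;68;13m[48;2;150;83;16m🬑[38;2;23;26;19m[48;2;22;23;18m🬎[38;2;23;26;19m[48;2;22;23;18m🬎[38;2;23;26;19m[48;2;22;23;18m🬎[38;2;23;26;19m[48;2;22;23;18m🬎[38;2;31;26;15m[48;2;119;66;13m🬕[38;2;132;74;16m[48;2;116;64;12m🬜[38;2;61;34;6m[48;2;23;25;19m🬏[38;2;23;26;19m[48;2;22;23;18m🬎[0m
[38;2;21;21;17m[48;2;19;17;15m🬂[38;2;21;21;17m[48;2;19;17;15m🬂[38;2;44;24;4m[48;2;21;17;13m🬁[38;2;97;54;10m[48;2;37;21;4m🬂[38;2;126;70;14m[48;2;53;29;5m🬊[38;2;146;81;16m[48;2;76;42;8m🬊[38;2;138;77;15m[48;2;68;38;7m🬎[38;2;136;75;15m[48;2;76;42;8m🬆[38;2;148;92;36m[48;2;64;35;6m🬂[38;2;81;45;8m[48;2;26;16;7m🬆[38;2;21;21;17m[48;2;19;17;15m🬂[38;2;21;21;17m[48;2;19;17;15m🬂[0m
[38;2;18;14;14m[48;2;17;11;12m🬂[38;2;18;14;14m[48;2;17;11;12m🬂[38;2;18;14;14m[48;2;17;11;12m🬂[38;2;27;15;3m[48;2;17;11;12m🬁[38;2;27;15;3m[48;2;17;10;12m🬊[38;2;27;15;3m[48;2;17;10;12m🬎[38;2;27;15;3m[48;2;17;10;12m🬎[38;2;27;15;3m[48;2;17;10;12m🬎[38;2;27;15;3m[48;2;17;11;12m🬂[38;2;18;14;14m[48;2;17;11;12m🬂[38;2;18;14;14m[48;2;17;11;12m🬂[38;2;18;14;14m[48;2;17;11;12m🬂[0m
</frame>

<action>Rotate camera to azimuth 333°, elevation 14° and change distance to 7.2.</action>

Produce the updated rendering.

<frame>
[38;2;32;48;29m[48;2;30;44;27m🬂[38;2;32;48;29m[48;2;30;44;27m🬂[38;2;32;48;29m[48;2;30;44;27m🬂[38;2;32;48;29m[48;2;30;44;27m🬂[38;2;32;48;29m[48;2;30;44;27m🬂[38;2;32;48;29m[48;2;30;44;27m🬂[38;2;32;48;29m[48;2;30;44;27m🬂[38;2;32;48;29m[48;2;30;44;27m🬂[38;2;32;48;29m[48;2;30;44;27m🬂[38;2;32;48;29m[48;2;30;44;27m🬂[38;2;32;48;29m[48;2;30;44;27m🬂[38;2;32;48;29m[48;2;30;44;27m🬂[0m
[38;2;28;40;25m[48;2;27;36;24m🬎[38;2;28;40;25m[48;2;27;36;24m🬎[38;2;28;40;25m[48;2;27;36;24m🬎[38;2;28;40;25m[48;2;27;36;24m🬎[38;2;28;40;25m[48;2;27;36;24m🬎[38;2;28;40;25m[48;2;27;36;24m🬎[38;2;28;40;25m[48;2;27;36;24m🬎[38;2;28;40;25m[48;2;27;36;24m🬎[38;2;28;40;25m[48;2;27;36;24m🬎[38;2;28;40;25m[48;2;27;36;24m🬎[38;2;28;40;25m[48;2;27;36;24m🬎[38;2;28;40;25m[48;2;27;36;24m🬎[0m
[38;2;25;33;22m[48;2;24;30;21m🬎[38;2;25;33;22m[48;2;24;30;21m🬎[38;2;25;33;22m[48;2;24;30;21m🬎[38;2;25;33;22m[48;2;24;30;21m🬎[38;2;25;33;22m[48;2;119;68;17m🬎[38;2;25;33;22m[48;2;38;21;4m🬎[38;2;25;33;22m[48;2;27;15;3m🬎[38;2;29;31;18m[48;2;96;55;13m🬝[38;2;134;74;15m[48;2;25;32;22m🬏[38;2;25;33;22m[48;2;24;30;21m🬎[38;2;25;33;22m[48;2;24;30;21m🬎[38;2;25;33;22m[48;2;24;30;21m🬎[0m
[38;2;23;26;19m[48;2;22;23;18m🬎[38;2;23;26;19m[48;2;22;23;18m🬎[38;2;23;26;19m[48;2;22;23;18m🬎[38;2;65;36;7m[48;2;23;22;15m🬁[38;2;112;62;12m[48;2;27;15;3m🬂[38;2;27;15;3m[48;2;24;27;20m🬺[38;2;24;27;20m[48;2;27;15;3m🬂[38;2;27;15;3m[48;2;127;70;14m🬺[38;2;85;47;9m[48;2;25;17;6m🬂[38;2;23;26;19m[48;2;22;23;18m🬎[38;2;23;26;19m[48;2;22;23;18m🬎[38;2;23;26;19m[48;2;22;23;18m🬎[0m
[38;2;21;21;17m[48;2;19;17;15m🬂[38;2;21;21;17m[48;2;19;17;15m🬂[38;2;21;21;17m[48;2;19;17;15m🬂[38;2;21;21;17m[48;2;19;17;15m🬂[38;2;21;21;17m[48;2;19;17;15m🬂[38;2;21;21;17m[48;2;19;17;15m🬂[38;2;21;21;17m[48;2;19;17;15m🬂[38;2;21;21;17m[48;2;19;17;15m🬂[38;2;21;21;17m[48;2;19;17;15m🬂[38;2;21;21;17m[48;2;19;17;15m🬂[38;2;21;21;17m[48;2;19;17;15m🬂[38;2;21;21;17m[48;2;19;17;15m🬂[0m
[38;2;18;14;14m[48;2;17;11;12m🬂[38;2;18;14;14m[48;2;17;11;12m🬂[38;2;18;14;14m[48;2;17;11;12m🬂[38;2;18;14;14m[48;2;17;11;12m🬂[38;2;18;14;14m[48;2;17;11;12m🬂[38;2;18;14;14m[48;2;17;11;12m🬂[38;2;18;14;14m[48;2;17;11;12m🬂[38;2;18;14;14m[48;2;17;11;12m🬂[38;2;18;14;14m[48;2;17;11;12m🬂[38;2;18;14;14m[48;2;17;11;12m🬂[38;2;18;14;14m[48;2;17;11;12m🬂[38;2;18;14;14m[48;2;17;11;12m🬂[0m
</frame>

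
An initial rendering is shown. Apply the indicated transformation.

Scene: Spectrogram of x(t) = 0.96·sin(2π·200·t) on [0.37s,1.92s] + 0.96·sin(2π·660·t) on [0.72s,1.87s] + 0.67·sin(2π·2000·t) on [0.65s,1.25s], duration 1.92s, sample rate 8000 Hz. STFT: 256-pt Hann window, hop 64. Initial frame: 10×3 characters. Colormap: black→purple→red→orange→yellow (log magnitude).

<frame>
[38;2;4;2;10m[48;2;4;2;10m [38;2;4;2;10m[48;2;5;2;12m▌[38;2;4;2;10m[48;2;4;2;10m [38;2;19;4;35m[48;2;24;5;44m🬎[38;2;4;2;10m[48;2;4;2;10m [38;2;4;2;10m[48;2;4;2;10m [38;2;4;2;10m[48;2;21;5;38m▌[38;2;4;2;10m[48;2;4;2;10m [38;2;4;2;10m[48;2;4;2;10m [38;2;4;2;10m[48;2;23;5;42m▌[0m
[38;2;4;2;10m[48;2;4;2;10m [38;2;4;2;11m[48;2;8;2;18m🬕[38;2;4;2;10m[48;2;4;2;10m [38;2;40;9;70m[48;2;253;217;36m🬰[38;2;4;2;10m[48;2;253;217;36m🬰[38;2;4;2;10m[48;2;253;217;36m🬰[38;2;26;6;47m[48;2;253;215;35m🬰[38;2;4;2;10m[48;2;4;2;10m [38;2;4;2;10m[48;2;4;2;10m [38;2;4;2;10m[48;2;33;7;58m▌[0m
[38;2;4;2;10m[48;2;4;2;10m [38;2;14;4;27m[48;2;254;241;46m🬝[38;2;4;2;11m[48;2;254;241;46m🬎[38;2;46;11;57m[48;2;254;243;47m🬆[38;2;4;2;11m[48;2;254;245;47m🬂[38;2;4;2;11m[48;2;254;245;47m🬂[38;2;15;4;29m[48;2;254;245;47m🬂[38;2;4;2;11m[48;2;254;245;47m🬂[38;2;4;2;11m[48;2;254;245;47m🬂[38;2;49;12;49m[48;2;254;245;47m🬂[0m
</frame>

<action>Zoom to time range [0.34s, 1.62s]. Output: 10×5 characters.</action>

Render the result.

<frame>
[38;2;4;2;10m[48;2;5;2;12m▐[38;2;4;2;10m[48;2;4;2;10m [38;2;17;4;32m[48;2;18;5;34m🬆[38;2;4;2;10m[48;2;18;4;33m▐[38;2;4;2;10m[48;2;4;2;10m [38;2;4;2;10m[48;2;4;2;10m [38;2;4;2;10m[48;2;4;2;10m [38;2;4;2;10m[48;2;18;4;33m▐[38;2;4;2;10m[48;2;4;2;10m [38;2;4;2;10m[48;2;4;2;10m [0m
[38;2;4;2;10m[48;2;5;2;13m▐[38;2;4;2;10m[48;2;4;2;10m [38;2;21;5;39m[48;2;37;8;65m🬬[38;2;4;2;10m[48;2;20;5;37m▐[38;2;4;2;10m[48;2;4;2;10m [38;2;4;2;10m[48;2;4;2;10m [38;2;4;2;10m[48;2;4;2;10m [38;2;4;2;10m[48;2;28;6;50m▐[38;2;4;2;10m[48;2;4;2;10m [38;2;4;2;10m[48;2;4;2;10m [0m
[38;2;4;2;10m[48;2;7;2;15m▐[38;2;4;2;10m[48;2;4;2;10m [38;2;58;14;66m[48;2;253;215;36m🬰[38;2;14;4;28m[48;2;253;217;36m🬰[38;2;4;2;10m[48;2;253;217;36m🬰[38;2;4;2;10m[48;2;253;217;36m🬰[38;2;4;2;10m[48;2;253;217;36m🬰[38;2;39;10;40m[48;2;253;217;36m🬸[38;2;4;2;10m[48;2;4;2;10m [38;2;4;2;10m[48;2;4;2;10m [0m
[38;2;5;2;12m[48;2;16;4;30m🬨[38;2;4;2;10m[48;2;4;2;10m [38;2;32;7;58m[48;2;127;32;84m🬝[38;2;18;4;34m[48;2;126;32;84m🬬[38;2;4;2;10m[48;2;7;2;15m🬎[38;2;4;2;10m[48;2;7;2;15m🬎[38;2;4;2;10m[48;2;7;2;15m🬎[38;2;28;6;50m[48;2;5;2;11m▌[38;2;4;2;10m[48;2;7;2;15m🬎[38;2;4;2;10m[48;2;7;2;15m🬎[0m
[38;2;66;16;55m[48;2;254;241;46m🬎[38;2;23;5;42m[48;2;254;241;46m🬎[38;2;66;16;67m[48;2;248;203;39m🬌[38;2;254;245;47m[48;2;86;21;78m🬰[38;2;254;245;47m[48;2;42;9;73m🬰[38;2;254;245;47m[48;2;42;9;73m🬰[38;2;254;245;47m[48;2;42;9;73m🬰[38;2;254;245;47m[48;2;43;9;74m🬰[38;2;254;245;47m[48;2;42;9;73m🬰[38;2;254;245;47m[48;2;42;9;73m🬰[0m
</frame>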